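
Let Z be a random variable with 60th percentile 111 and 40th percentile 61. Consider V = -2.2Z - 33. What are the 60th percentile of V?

Since a = -2.2 < 0 the transformation is decreasing, reversing order: the 60th percentile of V corresponds to the 40th percentile of Z.
So P_{60}(V) = a·P_{40}(Z) + b = (-2.2)·61 + (-33) = -167.2.

60th percentile of V = -167.2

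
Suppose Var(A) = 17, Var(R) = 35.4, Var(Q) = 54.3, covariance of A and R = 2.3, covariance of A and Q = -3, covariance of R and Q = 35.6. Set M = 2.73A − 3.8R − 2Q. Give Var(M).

Var(M) = a²·Var(A) + b²·Var(R) + c²·Var(Q) + 2ab·covariance of A and R + 2ac·covariance of A and Q + 2bc·covariance of R and Q, with a = 2.73, b = -3.8, c = -2.
= 126.6993 + 511.176 + 217.2 + (-47.7204) + 32.76 + 541.12
= 1381.2349.

Var(M) = 1381.2349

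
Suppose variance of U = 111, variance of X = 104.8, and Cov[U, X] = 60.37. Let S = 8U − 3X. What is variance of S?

variance of S = 5149.44

variance of S = a²·variance of U + b²·variance of X + 2ab·Cov[U, X] with a = 8, b = -3.
= 8²·111 + (-3)²·104.8 + 2·8·(-3)·60.37
= 7104 + 943.2 + (-2897.76) = 5149.44.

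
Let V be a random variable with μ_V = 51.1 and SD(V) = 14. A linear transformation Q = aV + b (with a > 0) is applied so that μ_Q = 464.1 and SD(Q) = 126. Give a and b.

SD(Q) = a·SD(V) (a > 0), so a = 126/14 = 9.
μ_Q = a·μ_V + b, so b = 464.1 − 9·51.1 = 4.2.

a = 9, b = 4.2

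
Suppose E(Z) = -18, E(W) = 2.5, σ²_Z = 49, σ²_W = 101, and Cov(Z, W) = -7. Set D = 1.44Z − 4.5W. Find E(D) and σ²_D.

E(D) = 1.44·E(Z) + (-4.5)·E(W) = 1.44·(-18) + (-4.5)·2.5 = -37.17.
σ²_D = a²·σ²_Z + b²·σ²_W + 2ab·Cov(Z, W) with a = 1.44, b = -4.5.
= 1.44²·49 + (-4.5)²·101 + 2·1.44·(-4.5)·(-7)
= 101.6064 + 2045.25 + 90.72 = 2237.5764.

E(D) = -37.17, σ²_D = 2237.5764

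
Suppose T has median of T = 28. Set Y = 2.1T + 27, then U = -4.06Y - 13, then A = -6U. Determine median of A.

median of Y = 2.1·28 + 27 = 85.8.
median of U = (-4.06)·85.8 + (-13) = -361.348.
median of A = (-6)·(-361.348) = 2168.088.

median of A = 2168.088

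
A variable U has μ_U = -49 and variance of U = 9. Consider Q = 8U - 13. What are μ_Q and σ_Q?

Q = 8U - 13 is linear with a = 8, b = -13.
μ_Q = a·μ_U + b = 8·(-49) + (-13) = -405.
σ_U = √9 = 3.
σ_Q = |a|·σ_U = |8|·3 = 24.

μ_Q = -405, σ_Q = 24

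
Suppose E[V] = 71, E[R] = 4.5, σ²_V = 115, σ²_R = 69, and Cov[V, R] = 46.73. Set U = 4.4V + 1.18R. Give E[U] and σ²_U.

E[U] = 317.71, σ²_U = 2807.71992

E[U] = 4.4·E[V] + 1.18·E[R] = 4.4·71 + 1.18·4.5 = 317.71.
σ²_U = a²·σ²_V + b²·σ²_R + 2ab·Cov[V, R] with a = 4.4, b = 1.18.
= 4.4²·115 + 1.18²·69 + 2·4.4·1.18·46.73
= 2226.4 + 96.0756 + 485.24432 = 2807.71992.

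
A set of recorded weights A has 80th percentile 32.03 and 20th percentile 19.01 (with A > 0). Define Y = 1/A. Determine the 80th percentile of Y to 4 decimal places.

80th percentile of Y = 0.0526

1/A is decreasing on A > 0, so percentile order reverses: P_{80}(Y) uses P_{20}(A) = 19.01.
P_{80}(Y) = 1/19.01 ≈ 0.0526.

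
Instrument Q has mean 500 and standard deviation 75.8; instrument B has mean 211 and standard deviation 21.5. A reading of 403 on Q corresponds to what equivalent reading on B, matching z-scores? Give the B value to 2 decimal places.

z = (403 − 500)/75.8 ≈ -1.2797.
B = 211 + z·21.5 = 211 + (403 − 500)·21.5/75.8 ≈ 183.49.

B = 183.49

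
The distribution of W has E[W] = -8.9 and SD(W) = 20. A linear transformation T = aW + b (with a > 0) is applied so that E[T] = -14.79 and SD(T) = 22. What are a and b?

SD(T) = a·SD(W) (a > 0), so a = 22/20 = 1.1.
E[T] = a·E[W] + b, so b = -14.79 − 1.1·(-8.9) = -5.

a = 1.1, b = -5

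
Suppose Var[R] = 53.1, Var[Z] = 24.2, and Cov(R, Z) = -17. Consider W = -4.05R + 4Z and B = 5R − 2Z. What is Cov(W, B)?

Cov(W, B) = -1746.575

By bilinearity, Cov(W, B) = ac·Var[R] + bd·Var[Z] + (ad+bc)·Cov(R, Z), with a=-4.05, b=4, c=5, d=-2.
ac·Var[R] = (-4.05)·5·53.1 = -1075.275
bd·Var[Z] = 4·(-2)·24.2 = -193.6
(ad+bc)·Cov(R, Z) = (28.1)·(-17) = -477.7
Cov(W, B) = -1075.275 + (-193.6) + (-477.7) = -1746.575.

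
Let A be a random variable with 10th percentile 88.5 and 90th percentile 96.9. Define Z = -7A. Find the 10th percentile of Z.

10th percentile of Z = -678.3

Since a = -7 < 0 the transformation is decreasing, reversing order: the 10th percentile of Z corresponds to the 90th percentile of A.
So P_{10}(Z) = a·P_{90}(A) + b = (-7)·96.9 = -678.3.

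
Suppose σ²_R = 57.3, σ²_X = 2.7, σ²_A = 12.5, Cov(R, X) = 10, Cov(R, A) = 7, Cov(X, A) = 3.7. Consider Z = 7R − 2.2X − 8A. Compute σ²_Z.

σ²_Z = 2659.008

σ²_Z = a²·σ²_R + b²·σ²_X + c²·σ²_A + 2ab·Cov(R, X) + 2ac·Cov(R, A) + 2bc·Cov(X, A), with a = 7, b = -2.2, c = -8.
= 2807.7 + 13.068 + 800 + (-308) + (-784) + 130.24
= 2659.008.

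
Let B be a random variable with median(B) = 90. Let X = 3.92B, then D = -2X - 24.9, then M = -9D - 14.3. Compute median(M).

median(M) = 6560.2

median(X) = 3.92·90 = 352.8.
median(D) = (-2)·352.8 + (-24.9) = -730.5.
median(M) = (-9)·(-730.5) + (-14.3) = 6560.2.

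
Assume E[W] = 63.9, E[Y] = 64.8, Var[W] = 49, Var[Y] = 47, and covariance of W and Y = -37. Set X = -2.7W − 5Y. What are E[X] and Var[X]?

E[X] = -496.53, Var[X] = 533.21

E[X] = (-2.7)·E[W] + (-5)·E[Y] = (-2.7)·63.9 + (-5)·64.8 = -496.53.
Var[X] = a²·Var[W] + b²·Var[Y] + 2ab·covariance of W and Y with a = -2.7, b = -5.
= (-2.7)²·49 + (-5)²·47 + 2·(-2.7)·(-5)·(-37)
= 357.21 + 1175 + (-999) = 533.21.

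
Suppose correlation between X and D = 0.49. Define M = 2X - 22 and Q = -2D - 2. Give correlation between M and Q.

correlation between M and Q = -0.49

Linear rescalings preserve |correlation|; the slopes 2 and -2 have opposite signs, so the correlation flips sign: correlation between M and Q = −correlation between X and D = -0.49.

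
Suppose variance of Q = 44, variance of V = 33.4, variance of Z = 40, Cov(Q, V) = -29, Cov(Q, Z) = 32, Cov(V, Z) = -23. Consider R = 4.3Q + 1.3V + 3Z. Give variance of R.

variance of R = a²·variance of Q + b²·variance of V + c²·variance of Z + 2ab·Cov(Q, V) + 2ac·Cov(Q, Z) + 2bc·Cov(V, Z), with a = 4.3, b = 1.3, c = 3.
= 813.56 + 56.446 + 360 + (-324.22) + 825.6 + (-179.4)
= 1551.986.

variance of R = 1551.986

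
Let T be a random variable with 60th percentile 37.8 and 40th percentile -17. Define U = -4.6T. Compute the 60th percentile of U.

Since a = -4.6 < 0 the transformation is decreasing, reversing order: the 60th percentile of U corresponds to the 40th percentile of T.
So P_{60}(U) = a·P_{40}(T) + b = (-4.6)·(-17) = 78.2.

60th percentile of U = 78.2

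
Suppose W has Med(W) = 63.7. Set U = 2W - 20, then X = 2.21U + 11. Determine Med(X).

Med(X) = 248.354

Med(U) = 2·63.7 + (-20) = 107.4.
Med(X) = 2.21·107.4 + 11 = 248.354.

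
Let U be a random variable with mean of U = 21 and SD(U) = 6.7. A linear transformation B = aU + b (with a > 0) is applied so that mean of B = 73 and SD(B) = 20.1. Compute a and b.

SD(B) = a·SD(U) (a > 0), so a = 20.1/6.7 = 3.
mean of B = a·mean of U + b, so b = 73 − 3·21 = 10.

a = 3, b = 10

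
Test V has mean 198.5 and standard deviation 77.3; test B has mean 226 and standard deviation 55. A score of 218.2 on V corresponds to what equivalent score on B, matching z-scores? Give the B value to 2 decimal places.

B = 240.02

z = (218.2 − 198.5)/77.3 ≈ 0.2549.
B = 226 + z·55 = 226 + (218.2 − 198.5)·55/77.3 ≈ 240.02.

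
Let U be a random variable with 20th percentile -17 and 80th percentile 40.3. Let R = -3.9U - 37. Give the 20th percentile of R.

20th percentile of R = -194.17

Since a = -3.9 < 0 the transformation is decreasing, reversing order: the 20th percentile of R corresponds to the 80th percentile of U.
So P_{20}(R) = a·P_{80}(U) + b = (-3.9)·40.3 + (-37) = -194.17.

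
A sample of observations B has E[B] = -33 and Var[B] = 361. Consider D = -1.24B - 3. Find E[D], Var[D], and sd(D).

D = -1.24B - 3 is linear with a = -1.24, b = -3.
E[D] = a·E[B] + b = (-1.24)·(-33) + (-3) = 37.92.
Var[D] = a²·Var[B] = (-1.24)²·361 = 555.0736 (the additive constant -3 does not affect variance).
sd(B) = √361 = 19.
sd(D) = |a|·sd(B) = |-1.24|·19 = 23.56.

E[D] = 37.92, Var[D] = 555.0736, sd(D) = 23.56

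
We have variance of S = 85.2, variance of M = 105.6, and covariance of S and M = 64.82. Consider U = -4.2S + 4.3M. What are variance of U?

variance of U = 1114.1736

variance of U = a²·variance of S + b²·variance of M + 2ab·covariance of S and M with a = -4.2, b = 4.3.
= (-4.2)²·85.2 + 4.3²·105.6 + 2·(-4.2)·4.3·64.82
= 1502.928 + 1952.544 + (-2341.2984) = 1114.1736.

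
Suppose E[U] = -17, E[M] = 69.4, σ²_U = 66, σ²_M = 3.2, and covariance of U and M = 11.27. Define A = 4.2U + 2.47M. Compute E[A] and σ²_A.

E[A] = 100.018, σ²_A = 1417.59284

E[A] = 4.2·E[U] + 2.47·E[M] = 4.2·(-17) + 2.47·69.4 = 100.018.
σ²_A = a²·σ²_U + b²·σ²_M + 2ab·covariance of U and M with a = 4.2, b = 2.47.
= 4.2²·66 + 2.47²·3.2 + 2·4.2·2.47·11.27
= 1164.24 + 19.52288 + 233.82996 = 1417.59284.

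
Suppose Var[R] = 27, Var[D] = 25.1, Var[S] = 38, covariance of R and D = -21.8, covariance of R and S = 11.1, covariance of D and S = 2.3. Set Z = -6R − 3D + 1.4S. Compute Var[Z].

Var[Z] = a²·Var[R] + b²·Var[D] + c²·Var[S] + 2ab·covariance of R and D + 2ac·covariance of R and S + 2bc·covariance of D and S, with a = -6, b = -3, c = 1.4.
= 972 + 225.9 + 74.48 + (-784.8) + (-186.48) + (-19.32)
= 281.78.

Var[Z] = 281.78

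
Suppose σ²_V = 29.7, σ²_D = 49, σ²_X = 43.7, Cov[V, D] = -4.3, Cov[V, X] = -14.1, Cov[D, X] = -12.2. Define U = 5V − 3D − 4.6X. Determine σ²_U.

σ²_U = a²·σ²_V + b²·σ²_D + c²·σ²_X + 2ab·Cov[V, D] + 2ac·Cov[V, X] + 2bc·Cov[D, X], with a = 5, b = -3, c = -4.6.
= 742.5 + 441 + 924.692 + 129 + 648.6 + (-336.72)
= 2549.072.

σ²_U = 2549.072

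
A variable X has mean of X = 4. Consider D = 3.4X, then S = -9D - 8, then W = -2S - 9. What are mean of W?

mean of W = 251.8

mean of D = 3.4·4 = 13.6.
mean of S = (-9)·13.6 + (-8) = -130.4.
mean of W = (-2)·(-130.4) + (-9) = 251.8.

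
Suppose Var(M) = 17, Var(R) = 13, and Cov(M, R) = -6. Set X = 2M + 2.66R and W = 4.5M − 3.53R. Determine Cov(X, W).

By bilinearity, Cov(X, W) = ac·Var(M) + bd·Var(R) + (ad+bc)·Cov(M, R), with a=2, b=2.66, c=4.5, d=-3.53.
ac·Var(M) = 2·4.5·17 = 153
bd·Var(R) = 2.66·(-3.53)·13 = -122.0674
(ad+bc)·Cov(M, R) = (4.91)·(-6) = -29.46
Cov(X, W) = 153 + (-122.0674) + (-29.46) = 1.4726.

Cov(X, W) = 1.4726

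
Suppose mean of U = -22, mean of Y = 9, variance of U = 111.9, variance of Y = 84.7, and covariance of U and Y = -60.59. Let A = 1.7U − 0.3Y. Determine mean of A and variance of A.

mean of A = 1.7·mean of U + (-0.3)·mean of Y = 1.7·(-22) + (-0.3)·9 = -40.1.
variance of A = a²·variance of U + b²·variance of Y + 2ab·covariance of U and Y with a = 1.7, b = -0.3.
= 1.7²·111.9 + (-0.3)²·84.7 + 2·1.7·(-0.3)·(-60.59)
= 323.391 + 7.623 + 61.8018 = 392.8158.

mean of A = -40.1, variance of A = 392.8158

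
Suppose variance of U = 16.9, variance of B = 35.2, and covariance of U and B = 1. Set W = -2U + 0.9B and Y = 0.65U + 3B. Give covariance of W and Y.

covariance of W and Y = 67.655

By bilinearity, covariance of W and Y = ac·variance of U + bd·variance of B + (ad+bc)·covariance of U and B, with a=-2, b=0.9, c=0.65, d=3.
ac·variance of U = (-2)·0.65·16.9 = -21.97
bd·variance of B = 0.9·3·35.2 = 95.04
(ad+bc)·covariance of U and B = (-5.415)·1 = -5.415
covariance of W and Y = -21.97 + 95.04 + (-5.415) = 67.655.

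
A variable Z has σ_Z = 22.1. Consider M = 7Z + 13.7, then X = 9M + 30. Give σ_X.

σ_X = 1392.3

σ_M = |7|·22.1 = 154.7.
σ_X = |9|·154.7 = 1392.3.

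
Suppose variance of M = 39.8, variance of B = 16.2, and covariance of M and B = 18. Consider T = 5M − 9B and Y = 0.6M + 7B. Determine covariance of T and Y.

covariance of T and Y = -368.4

By bilinearity, covariance of T and Y = ac·variance of M + bd·variance of B + (ad+bc)·covariance of M and B, with a=5, b=-9, c=0.6, d=7.
ac·variance of M = 5·0.6·39.8 = 119.4
bd·variance of B = (-9)·7·16.2 = -1020.6
(ad+bc)·covariance of M and B = (29.6)·18 = 532.8
covariance of T and Y = 119.4 + (-1020.6) + 532.8 = -368.4.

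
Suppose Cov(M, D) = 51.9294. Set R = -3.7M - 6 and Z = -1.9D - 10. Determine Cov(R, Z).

Cov(R, Z) = 365.063682

Cov(R, Z) = a·c·Cov(M, D) = (-3.7)·(-1.9)·51.9294 = 365.063682. Additive constants drop out.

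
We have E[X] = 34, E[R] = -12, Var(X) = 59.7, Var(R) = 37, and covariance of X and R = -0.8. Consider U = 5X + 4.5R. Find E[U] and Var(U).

E[U] = 5·E[X] + 4.5·E[R] = 5·34 + 4.5·(-12) = 116.
Var(U) = a²·Var(X) + b²·Var(R) + 2ab·covariance of X and R with a = 5, b = 4.5.
= 5²·59.7 + 4.5²·37 + 2·5·4.5·(-0.8)
= 1492.5 + 749.25 + (-36) = 2205.75.

E[U] = 116, Var(U) = 2205.75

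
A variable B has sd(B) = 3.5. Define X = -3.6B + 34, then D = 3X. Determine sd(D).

sd(X) = |-3.6|·3.5 = 12.6.
sd(D) = |3|·12.6 = 37.8.

sd(D) = 37.8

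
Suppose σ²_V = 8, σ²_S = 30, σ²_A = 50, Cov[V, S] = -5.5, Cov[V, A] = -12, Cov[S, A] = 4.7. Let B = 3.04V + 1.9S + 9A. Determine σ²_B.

σ²_B = 3672.7968

σ²_B = a²·σ²_V + b²·σ²_S + c²·σ²_A + 2ab·Cov[V, S] + 2ac·Cov[V, A] + 2bc·Cov[S, A], with a = 3.04, b = 1.9, c = 9.
= 73.9328 + 108.3 + 4050 + (-63.536) + (-656.64) + 160.74
= 3672.7968.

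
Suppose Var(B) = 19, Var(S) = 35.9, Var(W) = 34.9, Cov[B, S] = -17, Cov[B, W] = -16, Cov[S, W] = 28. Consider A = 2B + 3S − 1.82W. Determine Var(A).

Var(A) = a²·Var(B) + b²·Var(S) + c²·Var(W) + 2ab·Cov[B, S] + 2ac·Cov[B, W] + 2bc·Cov[S, W], with a = 2, b = 3, c = -1.82.
= 76 + 323.1 + 115.60276 + (-204) + 116.48 + (-305.76)
= 121.42276.

Var(A) = 121.42276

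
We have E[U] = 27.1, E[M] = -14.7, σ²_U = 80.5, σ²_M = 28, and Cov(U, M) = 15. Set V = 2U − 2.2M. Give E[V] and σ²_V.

E[V] = 86.54, σ²_V = 325.52

E[V] = 2·E[U] + (-2.2)·E[M] = 2·27.1 + (-2.2)·(-14.7) = 86.54.
σ²_V = a²·σ²_U + b²·σ²_M + 2ab·Cov(U, M) with a = 2, b = -2.2.
= 2²·80.5 + (-2.2)²·28 + 2·2·(-2.2)·15
= 322 + 135.52 + (-132) = 325.52.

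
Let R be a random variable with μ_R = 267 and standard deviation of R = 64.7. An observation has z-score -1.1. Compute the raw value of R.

R = μ_R + z·standard deviation of R = 267 + (-1.1)·64.7 = 195.83.

R = 195.83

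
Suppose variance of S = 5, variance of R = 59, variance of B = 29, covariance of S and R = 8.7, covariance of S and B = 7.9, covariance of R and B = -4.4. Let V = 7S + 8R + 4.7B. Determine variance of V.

variance of V = a²·variance of S + b²·variance of R + c²·variance of B + 2ab·covariance of S and R + 2ac·covariance of S and B + 2bc·covariance of R and B, with a = 7, b = 8, c = 4.7.
= 245 + 3776 + 640.61 + 974.4 + 519.82 + (-330.88)
= 5824.95.

variance of V = 5824.95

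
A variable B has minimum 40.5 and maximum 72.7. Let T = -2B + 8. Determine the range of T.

Range of B = 72.7 − 40.5 = 32.2.
Range(T) = |a|·Range(B) = |-2|·32.2 = 64.4.

Range(T) = 64.4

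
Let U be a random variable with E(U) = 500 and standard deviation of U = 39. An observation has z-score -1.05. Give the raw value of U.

U = E(U) + z·standard deviation of U = 500 + (-1.05)·39 = 459.05.

U = 459.05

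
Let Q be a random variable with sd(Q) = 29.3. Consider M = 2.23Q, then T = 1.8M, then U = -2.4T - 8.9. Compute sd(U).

sd(M) = |2.23|·29.3 = 65.339.
sd(T) = |1.8|·65.339 = 117.6102.
sd(U) = |-2.4|·117.6102 = 282.26448.

sd(U) = 282.26448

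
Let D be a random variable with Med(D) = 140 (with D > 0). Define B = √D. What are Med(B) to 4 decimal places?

√D is monotone on this domain, so Med(B) = √(140) ≈ 11.8322.

Med(B) = 11.8322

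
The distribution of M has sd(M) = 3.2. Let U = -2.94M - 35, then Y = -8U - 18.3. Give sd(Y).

sd(Y) = 75.264

sd(U) = |-2.94|·3.2 = 9.408.
sd(Y) = |-8|·9.408 = 75.264.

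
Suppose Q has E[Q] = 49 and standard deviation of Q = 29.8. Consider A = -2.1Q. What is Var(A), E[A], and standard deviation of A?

Var(A) = 3916.2564, E[A] = -102.9, standard deviation of A = 62.58

A = -2.1Q is linear with a = -2.1, b = 0.
Var(Q) = 29.8² = 888.04.
Var(A) = a²·Var(Q) = (-2.1)²·888.04 = 3916.2564.
E[A] = a·E[Q] + b = (-2.1)·49 = -102.9.
standard deviation of A = |a|·standard deviation of Q = |-2.1|·29.8 = 62.58.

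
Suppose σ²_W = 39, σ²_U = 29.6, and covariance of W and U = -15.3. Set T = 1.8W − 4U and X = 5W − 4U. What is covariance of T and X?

covariance of T and X = 1240.76

By bilinearity, covariance of T and X = ac·σ²_W + bd·σ²_U + (ad+bc)·covariance of W and U, with a=1.8, b=-4, c=5, d=-4.
ac·σ²_W = 1.8·5·39 = 351
bd·σ²_U = (-4)·(-4)·29.6 = 473.6
(ad+bc)·covariance of W and U = (-27.2)·(-15.3) = 416.16
covariance of T and X = 351 + 473.6 + 416.16 = 1240.76.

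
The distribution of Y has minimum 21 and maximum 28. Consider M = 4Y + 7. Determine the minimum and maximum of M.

a = 4 > 0, so min(M) = a·min(Y)+b = 4·21 + 7 = 91 and max(M) = 4·28 + 7 = 119.

min(M) = 91, max(M) = 119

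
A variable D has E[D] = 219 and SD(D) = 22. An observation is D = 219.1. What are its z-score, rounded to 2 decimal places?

z = (D − E[D]) / SD(D) = (219.1 − 219) / 22 ≈ 0.00.

z = 0.00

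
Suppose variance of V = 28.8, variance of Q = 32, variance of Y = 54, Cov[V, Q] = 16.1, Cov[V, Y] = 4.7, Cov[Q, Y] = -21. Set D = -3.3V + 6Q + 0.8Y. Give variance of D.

variance of D = a²·variance of V + b²·variance of Q + c²·variance of Y + 2ab·Cov[V, Q] + 2ac·Cov[V, Y] + 2bc·Cov[Q, Y], with a = -3.3, b = 6, c = 0.8.
= 313.632 + 1152 + 34.56 + (-637.56) + (-24.816) + (-201.6)
= 636.216.

variance of D = 636.216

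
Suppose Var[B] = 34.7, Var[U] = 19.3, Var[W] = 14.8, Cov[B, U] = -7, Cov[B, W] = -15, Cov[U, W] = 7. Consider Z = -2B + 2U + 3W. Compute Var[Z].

Var[Z] = a²·Var[B] + b²·Var[U] + c²·Var[W] + 2ab·Cov[B, U] + 2ac·Cov[B, W] + 2bc·Cov[U, W], with a = -2, b = 2, c = 3.
= 138.8 + 77.2 + 133.2 + 56 + 180 + 84
= 669.2.

Var[Z] = 669.2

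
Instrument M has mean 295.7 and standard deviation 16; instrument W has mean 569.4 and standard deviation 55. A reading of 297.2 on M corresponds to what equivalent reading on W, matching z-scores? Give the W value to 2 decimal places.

z = (297.2 − 295.7)/16 ≈ 0.0938.
W = 569.4 + z·55 = 569.4 + (297.2 − 295.7)·55/16 ≈ 574.56.

W = 574.56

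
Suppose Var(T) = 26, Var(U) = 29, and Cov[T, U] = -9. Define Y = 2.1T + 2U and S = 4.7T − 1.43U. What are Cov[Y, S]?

Cov[Y, S] = 116.107

By bilinearity, Cov[Y, S] = ac·Var(T) + bd·Var(U) + (ad+bc)·Cov[T, U], with a=2.1, b=2, c=4.7, d=-1.43.
ac·Var(T) = 2.1·4.7·26 = 256.62
bd·Var(U) = 2·(-1.43)·29 = -82.94
(ad+bc)·Cov[T, U] = (6.397)·(-9) = -57.573
Cov[Y, S] = 256.62 + (-82.94) + (-57.573) = 116.107.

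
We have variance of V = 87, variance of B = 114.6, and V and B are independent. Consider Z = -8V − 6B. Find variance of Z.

variance of Z = 9693.6

variance of Z = a²·variance of V + b²·variance of B + 2ab·covariance of V and B with a = -8, b = -6.
Independence gives covariance of V and B = 0.
= (-8)²·87 + (-6)²·114.6 + 2·(-8)·(-6)·0
= 5568 + 4125.6 + 0 = 9693.6.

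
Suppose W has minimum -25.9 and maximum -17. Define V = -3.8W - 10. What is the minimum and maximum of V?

min(V) = 54.6, max(V) = 88.42

a = -3.8 < 0, so order reverses: min(V) = a·max(W)+b = (-3.8)·(-17) + (-10) = 54.6; max(V) = a·min(W)+b = (-3.8)·(-25.9) + (-10) = 88.42.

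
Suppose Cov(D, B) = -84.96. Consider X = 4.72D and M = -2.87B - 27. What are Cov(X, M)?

Cov(X, M) = 1150.902144

Cov(X, M) = a·c·Cov(D, B) = 4.72·(-2.87)·(-84.96) = 1150.902144. Additive constants drop out.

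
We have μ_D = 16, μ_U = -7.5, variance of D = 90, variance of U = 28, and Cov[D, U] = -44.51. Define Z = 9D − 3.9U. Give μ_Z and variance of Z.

μ_Z = 173.25, variance of Z = 10840.482

μ_Z = 9·μ_D + (-3.9)·μ_U = 9·16 + (-3.9)·(-7.5) = 173.25.
variance of Z = a²·variance of D + b²·variance of U + 2ab·Cov[D, U] with a = 9, b = -3.9.
= 9²·90 + (-3.9)²·28 + 2·9·(-3.9)·(-44.51)
= 7290 + 425.88 + 3124.602 = 10840.482.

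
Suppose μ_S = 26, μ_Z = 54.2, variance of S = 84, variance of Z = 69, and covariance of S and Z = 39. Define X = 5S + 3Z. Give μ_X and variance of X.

μ_X = 292.6, variance of X = 3891

μ_X = 5·μ_S + 3·μ_Z = 5·26 + 3·54.2 = 292.6.
variance of X = a²·variance of S + b²·variance of Z + 2ab·covariance of S and Z with a = 5, b = 3.
= 5²·84 + 3²·69 + 2·5·3·39
= 2100 + 621 + 1170 = 3891.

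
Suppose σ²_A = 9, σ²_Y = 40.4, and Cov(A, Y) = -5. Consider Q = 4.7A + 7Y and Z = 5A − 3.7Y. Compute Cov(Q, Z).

By bilinearity, Cov(Q, Z) = ac·σ²_A + bd·σ²_Y + (ad+bc)·Cov(A, Y), with a=4.7, b=7, c=5, d=-3.7.
ac·σ²_A = 4.7·5·9 = 211.5
bd·σ²_Y = 7·(-3.7)·40.4 = -1046.36
(ad+bc)·Cov(A, Y) = (17.61)·(-5) = -88.05
Cov(Q, Z) = 211.5 + (-1046.36) + (-88.05) = -922.91.

Cov(Q, Z) = -922.91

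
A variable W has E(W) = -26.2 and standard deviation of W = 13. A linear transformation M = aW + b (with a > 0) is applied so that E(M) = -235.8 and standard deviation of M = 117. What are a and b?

a = 9, b = 0

standard deviation of M = a·standard deviation of W (a > 0), so a = 117/13 = 9.
E(M) = a·E(W) + b, so b = -235.8 − 9·(-26.2) = 0.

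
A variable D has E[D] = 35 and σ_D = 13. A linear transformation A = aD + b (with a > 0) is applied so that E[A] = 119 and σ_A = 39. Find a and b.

σ_A = a·σ_D (a > 0), so a = 39/13 = 3.
E[A] = a·E[D] + b, so b = 119 − 3·35 = 14.

a = 3, b = 14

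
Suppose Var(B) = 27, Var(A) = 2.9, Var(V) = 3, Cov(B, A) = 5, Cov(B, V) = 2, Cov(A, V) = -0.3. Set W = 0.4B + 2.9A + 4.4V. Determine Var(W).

Var(W) = a²·Var(B) + b²·Var(A) + c²·Var(V) + 2ab·Cov(B, A) + 2ac·Cov(B, V) + 2bc·Cov(A, V), with a = 0.4, b = 2.9, c = 4.4.
= 4.32 + 24.389 + 58.08 + 11.6 + 7.04 + (-7.656)
= 97.773.

Var(W) = 97.773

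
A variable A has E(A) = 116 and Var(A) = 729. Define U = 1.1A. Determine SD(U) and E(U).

SD(U) = 29.7, E(U) = 127.6

U = 1.1A is linear with a = 1.1, b = 0.
SD(A) = √729 = 27.
SD(U) = |a|·SD(A) = |1.1|·27 = 29.7.
E(U) = a·E(A) + b = 1.1·116 = 127.6.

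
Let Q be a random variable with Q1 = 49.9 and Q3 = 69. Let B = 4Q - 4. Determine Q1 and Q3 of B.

a = 4 > 0: Q1(B) = a·Q1(Q)+b = 195.6, Q3(B) = a·Q3(Q)+b = 272.

Q1(B) = 195.6, Q3(B) = 272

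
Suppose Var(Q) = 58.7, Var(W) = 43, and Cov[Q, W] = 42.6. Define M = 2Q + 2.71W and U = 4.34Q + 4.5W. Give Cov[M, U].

By bilinearity, Cov[M, U] = ac·Var(Q) + bd·Var(W) + (ad+bc)·Cov[Q, W], with a=2, b=2.71, c=4.34, d=4.5.
ac·Var(Q) = 2·4.34·58.7 = 509.516
bd·Var(W) = 2.71·4.5·43 = 524.385
(ad+bc)·Cov[Q, W] = (20.7614)·42.6 = 884.43564
Cov[M, U] = 509.516 + 524.385 + 884.43564 = 1918.33664.

Cov[M, U] = 1918.33664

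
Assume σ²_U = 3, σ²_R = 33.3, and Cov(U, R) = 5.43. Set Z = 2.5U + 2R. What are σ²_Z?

σ²_Z = 206.25

σ²_Z = a²·σ²_U + b²·σ²_R + 2ab·Cov(U, R) with a = 2.5, b = 2.
= 2.5²·3 + 2²·33.3 + 2·2.5·2·5.43
= 18.75 + 133.2 + 54.3 = 206.25.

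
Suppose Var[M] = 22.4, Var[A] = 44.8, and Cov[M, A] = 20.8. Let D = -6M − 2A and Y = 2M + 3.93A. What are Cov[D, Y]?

Cov[D, Y] = -1194.592

By bilinearity, Cov[D, Y] = ac·Var[M] + bd·Var[A] + (ad+bc)·Cov[M, A], with a=-6, b=-2, c=2, d=3.93.
ac·Var[M] = (-6)·2·22.4 = -268.8
bd·Var[A] = (-2)·3.93·44.8 = -352.128
(ad+bc)·Cov[M, A] = (-27.58)·20.8 = -573.664
Cov[D, Y] = -268.8 + (-352.128) + (-573.664) = -1194.592.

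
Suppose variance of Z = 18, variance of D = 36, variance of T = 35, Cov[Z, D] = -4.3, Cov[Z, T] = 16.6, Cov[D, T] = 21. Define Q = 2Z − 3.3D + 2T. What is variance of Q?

variance of Q = 516.4

variance of Q = a²·variance of Z + b²·variance of D + c²·variance of T + 2ab·Cov[Z, D] + 2ac·Cov[Z, T] + 2bc·Cov[D, T], with a = 2, b = -3.3, c = 2.
= 72 + 392.04 + 140 + 56.76 + 132.8 + (-277.2)
= 516.4.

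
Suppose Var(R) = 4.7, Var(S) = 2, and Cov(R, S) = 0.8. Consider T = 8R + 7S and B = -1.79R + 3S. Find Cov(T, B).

By bilinearity, Cov(T, B) = ac·Var(R) + bd·Var(S) + (ad+bc)·Cov(R, S), with a=8, b=7, c=-1.79, d=3.
ac·Var(R) = 8·(-1.79)·4.7 = -67.304
bd·Var(S) = 7·3·2 = 42
(ad+bc)·Cov(R, S) = (11.47)·0.8 = 9.176
Cov(T, B) = -67.304 + 42 + 9.176 = -16.128.

Cov(T, B) = -16.128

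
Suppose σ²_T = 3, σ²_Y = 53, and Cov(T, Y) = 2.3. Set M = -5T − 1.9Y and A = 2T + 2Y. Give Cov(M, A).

Cov(M, A) = -263.14

By bilinearity, Cov(M, A) = ac·σ²_T + bd·σ²_Y + (ad+bc)·Cov(T, Y), with a=-5, b=-1.9, c=2, d=2.
ac·σ²_T = (-5)·2·3 = -30
bd·σ²_Y = (-1.9)·2·53 = -201.4
(ad+bc)·Cov(T, Y) = (-13.8)·2.3 = -31.74
Cov(M, A) = -30 + (-201.4) + (-31.74) = -263.14.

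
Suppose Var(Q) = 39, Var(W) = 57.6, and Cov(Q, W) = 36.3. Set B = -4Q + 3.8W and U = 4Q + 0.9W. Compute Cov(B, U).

Cov(B, U) = -5.928

By bilinearity, Cov(B, U) = ac·Var(Q) + bd·Var(W) + (ad+bc)·Cov(Q, W), with a=-4, b=3.8, c=4, d=0.9.
ac·Var(Q) = (-4)·4·39 = -624
bd·Var(W) = 3.8·0.9·57.6 = 196.992
(ad+bc)·Cov(Q, W) = (11.6)·36.3 = 421.08
Cov(B, U) = -624 + 196.992 + 421.08 = -5.928.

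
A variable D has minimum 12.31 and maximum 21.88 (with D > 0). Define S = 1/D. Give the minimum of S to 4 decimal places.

min(S) = 0.0457

1/D is decreasing on this domain, so min(S) comes from max(D) = 21.88: min(S) = 1/(21.88) ≈ 0.0457.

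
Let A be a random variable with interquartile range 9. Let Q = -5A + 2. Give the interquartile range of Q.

Under Q = aA + b, IQR(Q) = |a|·IQR(A) = |-5|·9 = 45 (shifts cancel; spread scales by |a|).

IQR(Q) = 45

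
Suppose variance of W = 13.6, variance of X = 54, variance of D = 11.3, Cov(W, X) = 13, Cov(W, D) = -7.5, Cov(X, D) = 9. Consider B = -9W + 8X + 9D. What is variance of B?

variance of B = a²·variance of W + b²·variance of X + c²·variance of D + 2ab·Cov(W, X) + 2ac·Cov(W, D) + 2bc·Cov(X, D), with a = -9, b = 8, c = 9.
= 1101.6 + 3456 + 915.3 + (-1872) + 1215 + 1296
= 6111.9.

variance of B = 6111.9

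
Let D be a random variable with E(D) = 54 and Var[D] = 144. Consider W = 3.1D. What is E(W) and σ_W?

E(W) = 167.4, σ_W = 37.2

W = 3.1D is linear with a = 3.1, b = 0.
E(W) = a·E(D) + b = 3.1·54 = 167.4.
σ_D = √144 = 12.
σ_W = |a|·σ_D = |3.1|·12 = 37.2.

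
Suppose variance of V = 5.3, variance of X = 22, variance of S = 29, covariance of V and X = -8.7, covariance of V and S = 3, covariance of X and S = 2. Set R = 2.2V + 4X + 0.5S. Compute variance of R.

variance of R = a²·variance of V + b²·variance of X + c²·variance of S + 2ab·covariance of V and X + 2ac·covariance of V and S + 2bc·covariance of X and S, with a = 2.2, b = 4, c = 0.5.
= 25.652 + 352 + 7.25 + (-153.12) + 6.6 + 8
= 246.382.

variance of R = 246.382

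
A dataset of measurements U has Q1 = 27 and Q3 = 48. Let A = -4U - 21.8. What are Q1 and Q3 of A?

a = -4 < 0 reverses order: Q1(A) comes from Q3(U), Q3(A) from Q1(U).
Q1(A) = (-4)·48 + (-21.8) = -213.8; Q3(A) = (-4)·27 + (-21.8) = -129.8.

Q1(A) = -213.8, Q3(A) = -129.8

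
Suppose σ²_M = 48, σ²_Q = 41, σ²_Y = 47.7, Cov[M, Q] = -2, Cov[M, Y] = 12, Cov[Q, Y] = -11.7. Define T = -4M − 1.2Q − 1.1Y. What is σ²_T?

σ²_T = a²·σ²_M + b²·σ²_Q + c²·σ²_Y + 2ab·Cov[M, Q] + 2ac·Cov[M, Y] + 2bc·Cov[Q, Y], with a = -4, b = -1.2, c = -1.1.
= 768 + 59.04 + 57.717 + (-19.2) + 105.6 + (-30.888)
= 940.269.

σ²_T = 940.269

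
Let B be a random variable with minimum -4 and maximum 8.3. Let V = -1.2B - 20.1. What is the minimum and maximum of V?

a = -1.2 < 0, so order reverses: min(V) = a·max(B)+b = (-1.2)·8.3 + (-20.1) = -30.06; max(V) = a·min(B)+b = (-1.2)·(-4) + (-20.1) = -15.3.

min(V) = -30.06, max(V) = -15.3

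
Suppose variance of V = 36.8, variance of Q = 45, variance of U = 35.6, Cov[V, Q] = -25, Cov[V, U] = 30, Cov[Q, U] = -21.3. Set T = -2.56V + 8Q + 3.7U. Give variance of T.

variance of T = 2803.25648

variance of T = a²·variance of V + b²·variance of Q + c²·variance of U + 2ab·Cov[V, Q] + 2ac·Cov[V, U] + 2bc·Cov[Q, U], with a = -2.56, b = 8, c = 3.7.
= 241.17248 + 2880 + 487.364 + 1024 + (-568.32) + (-1260.96)
= 2803.25648.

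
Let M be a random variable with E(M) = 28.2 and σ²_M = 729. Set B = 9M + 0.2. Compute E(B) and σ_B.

B = 9M + 0.2 is linear with a = 9, b = 0.2.
E(B) = a·E(M) + b = 9·28.2 + 0.2 = 254.
σ_M = √729 = 27.
σ_B = |a|·σ_M = |9|·27 = 243.

E(B) = 254, σ_B = 243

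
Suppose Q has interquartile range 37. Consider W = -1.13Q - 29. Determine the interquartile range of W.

Under W = aQ + b, IQR(W) = |a|·IQR(Q) = |-1.13|·37 = 41.81 (shifts cancel; spread scales by |a|).

IQR(W) = 41.81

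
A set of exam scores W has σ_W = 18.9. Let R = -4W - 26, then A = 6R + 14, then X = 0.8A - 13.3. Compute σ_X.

σ_R = |-4|·18.9 = 75.6.
σ_A = |6|·75.6 = 453.6.
σ_X = |0.8|·453.6 = 362.88.

σ_X = 362.88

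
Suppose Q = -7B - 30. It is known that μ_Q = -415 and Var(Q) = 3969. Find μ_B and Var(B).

From Q = -7B - 30: μ_Q = a·μ_B + b, so μ_B = (μ_Q − b)/a = (-415 − (-30))/(-7) = 55.
Var(Q) = a²·Var(B), so Var(B) = 3969/(-7)² = 81.

μ_B = 55, Var(B) = 81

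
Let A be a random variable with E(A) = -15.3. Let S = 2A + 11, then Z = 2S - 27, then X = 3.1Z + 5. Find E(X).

E(X) = -200.22

E(S) = 2·(-15.3) + 11 = -19.6.
E(Z) = 2·(-19.6) + (-27) = -66.2.
E(X) = 3.1·(-66.2) + 5 = -200.22.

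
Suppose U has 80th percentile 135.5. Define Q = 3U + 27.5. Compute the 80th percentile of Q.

80th percentile of Q = 434

Since a = 3 > 0 the transformation is increasing, so the 80th percentile of Q = a·(P_{80} of U) + b = 3·135.5 + 27.5 = 434.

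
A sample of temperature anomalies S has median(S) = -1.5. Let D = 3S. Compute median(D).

A linear map preserves order up to sign, so median(D) = a·median(S) + b = 3·(-1.5) = -4.5.

median(D) = -4.5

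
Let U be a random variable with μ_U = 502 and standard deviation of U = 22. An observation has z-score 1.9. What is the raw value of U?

U = μ_U + z·standard deviation of U = 502 + 1.9·22 = 543.8.

U = 543.8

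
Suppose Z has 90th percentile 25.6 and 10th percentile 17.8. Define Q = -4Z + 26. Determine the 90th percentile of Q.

Since a = -4 < 0 the transformation is decreasing, reversing order: the 90th percentile of Q corresponds to the 10th percentile of Z.
So P_{90}(Q) = a·P_{10}(Z) + b = (-4)·17.8 + 26 = -45.2.

90th percentile of Q = -45.2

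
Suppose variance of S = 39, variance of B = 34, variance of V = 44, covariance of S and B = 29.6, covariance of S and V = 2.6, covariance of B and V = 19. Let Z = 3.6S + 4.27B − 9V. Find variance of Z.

variance of Z = a²·variance of S + b²·variance of B + c²·variance of V + 2ab·covariance of S and B + 2ac·covariance of S and V + 2bc·covariance of B and V, with a = 3.6, b = 4.27, c = -9.
= 505.44 + 619.9186 + 3564 + 910.0224 + (-168.48) + (-1460.34)
= 3970.561.

variance of Z = 3970.561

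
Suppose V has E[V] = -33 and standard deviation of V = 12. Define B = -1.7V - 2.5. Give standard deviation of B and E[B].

standard deviation of B = 20.4, E[B] = 53.6

B = -1.7V - 2.5 is linear with a = -1.7, b = -2.5.
standard deviation of B = |a|·standard deviation of V = |-1.7|·12 = 20.4.
E[B] = a·E[V] + b = (-1.7)·(-33) + (-2.5) = 53.6.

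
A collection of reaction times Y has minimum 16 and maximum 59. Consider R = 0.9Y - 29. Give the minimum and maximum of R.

a = 0.9 > 0, so min(R) = a·min(Y)+b = 0.9·16 + (-29) = -14.6 and max(R) = 0.9·59 + (-29) = 24.1.

min(R) = -14.6, max(R) = 24.1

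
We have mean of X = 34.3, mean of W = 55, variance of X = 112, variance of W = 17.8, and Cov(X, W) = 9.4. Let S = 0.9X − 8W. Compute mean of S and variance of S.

mean of S = -409.13, variance of S = 1094.56

mean of S = 0.9·mean of X + (-8)·mean of W = 0.9·34.3 + (-8)·55 = -409.13.
variance of S = a²·variance of X + b²·variance of W + 2ab·Cov(X, W) with a = 0.9, b = -8.
= 0.9²·112 + (-8)²·17.8 + 2·0.9·(-8)·9.4
= 90.72 + 1139.2 + (-135.36) = 1094.56.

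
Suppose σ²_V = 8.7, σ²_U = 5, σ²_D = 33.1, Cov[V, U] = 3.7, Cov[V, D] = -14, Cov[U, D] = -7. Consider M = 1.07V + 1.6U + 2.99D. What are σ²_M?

σ²_M = a²·σ²_V + b²·σ²_U + c²·σ²_D + 2ab·Cov[V, U] + 2ac·Cov[V, D] + 2bc·Cov[U, D], with a = 1.07, b = 1.6, c = 2.99.
= 9.96063 + 12.8 + 295.91731 + 12.6688 + (-89.5804) + (-66.976)
= 174.79034.

σ²_M = 174.79034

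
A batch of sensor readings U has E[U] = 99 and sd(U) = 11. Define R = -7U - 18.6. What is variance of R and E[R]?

R = -7U - 18.6 is linear with a = -7, b = -18.6.
variance of U = 11² = 121.
variance of R = a²·variance of U = (-7)²·121 = 5929 (the additive constant -18.6 does not affect variance).
E[R] = a·E[U] + b = (-7)·99 + (-18.6) = -711.6.

variance of R = 5929, E[R] = -711.6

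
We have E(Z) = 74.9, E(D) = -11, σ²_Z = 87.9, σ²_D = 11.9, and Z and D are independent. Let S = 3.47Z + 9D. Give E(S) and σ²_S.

E(S) = 3.47·E(Z) + 9·E(D) = 3.47·74.9 + 9·(-11) = 160.903.
σ²_S = a²·σ²_Z + b²·σ²_D + 2ab·covariance of Z and D with a = 3.47, b = 9.
Independence gives covariance of Z and D = 0.
= 3.47²·87.9 + 9²·11.9 + 2·3.47·9·0
= 1058.39511 + 963.9 + 0 = 2022.29511.

E(S) = 160.903, σ²_S = 2022.29511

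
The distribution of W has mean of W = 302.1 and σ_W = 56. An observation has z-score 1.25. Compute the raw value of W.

W = mean of W + z·σ_W = 302.1 + 1.25·56 = 372.1.

W = 372.1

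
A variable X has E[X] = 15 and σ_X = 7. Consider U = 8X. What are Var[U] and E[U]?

U = 8X is linear with a = 8, b = 0.
Var[X] = 7² = 49.
Var[U] = a²·Var[X] = 8²·49 = 3136.
E[U] = a·E[X] + b = 8·15 = 120.

Var[U] = 3136, E[U] = 120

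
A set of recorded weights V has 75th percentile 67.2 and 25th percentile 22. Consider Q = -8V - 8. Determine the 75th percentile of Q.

75th percentile of Q = -184

Since a = -8 < 0 the transformation is decreasing, reversing order: the 75th percentile of Q corresponds to the 25th percentile of V.
So P_{75}(Q) = a·P_{25}(V) + b = (-8)·22 + (-8) = -184.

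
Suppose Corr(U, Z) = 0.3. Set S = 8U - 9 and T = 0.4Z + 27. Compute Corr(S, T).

Corr(S, T) = 0.3

Linear rescalings preserve correlation up to sign; here the slopes 8 and 0.4 have the same sign, so Corr(S, T) = Corr(U, Z) = 0.3.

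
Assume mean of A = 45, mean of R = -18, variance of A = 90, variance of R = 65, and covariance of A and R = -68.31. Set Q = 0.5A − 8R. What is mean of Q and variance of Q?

mean of Q = 0.5·mean of A + (-8)·mean of R = 0.5·45 + (-8)·(-18) = 166.5.
variance of Q = a²·variance of A + b²·variance of R + 2ab·covariance of A and R with a = 0.5, b = -8.
= 0.5²·90 + (-8)²·65 + 2·0.5·(-8)·(-68.31)
= 22.5 + 4160 + 546.48 = 4728.98.

mean of Q = 166.5, variance of Q = 4728.98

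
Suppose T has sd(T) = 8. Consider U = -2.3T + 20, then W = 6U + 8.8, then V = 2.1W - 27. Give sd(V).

sd(U) = |-2.3|·8 = 18.4.
sd(W) = |6|·18.4 = 110.4.
sd(V) = |2.1|·110.4 = 231.84.

sd(V) = 231.84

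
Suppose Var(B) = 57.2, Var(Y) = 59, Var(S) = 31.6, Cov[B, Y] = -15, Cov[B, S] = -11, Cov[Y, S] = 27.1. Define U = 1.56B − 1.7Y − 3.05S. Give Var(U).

Var(U) = 1068.93392

Var(U) = a²·Var(B) + b²·Var(Y) + c²·Var(S) + 2ab·Cov[B, Y] + 2ac·Cov[B, S] + 2bc·Cov[Y, S], with a = 1.56, b = -1.7, c = -3.05.
= 139.20192 + 170.51 + 293.959 + 79.56 + 104.676 + 281.027
= 1068.93392.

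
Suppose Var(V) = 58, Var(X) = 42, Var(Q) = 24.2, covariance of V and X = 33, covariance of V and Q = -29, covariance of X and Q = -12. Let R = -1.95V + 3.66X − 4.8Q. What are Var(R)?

Var(R) = a²·Var(V) + b²·Var(X) + c²·Var(Q) + 2ab·covariance of V and X + 2ac·covariance of V and Q + 2bc·covariance of X and Q, with a = -1.95, b = 3.66, c = -4.8.
= 220.545 + 562.6152 + 557.568 + (-471.042) + (-542.88) + 421.632
= 748.4382.

Var(R) = 748.4382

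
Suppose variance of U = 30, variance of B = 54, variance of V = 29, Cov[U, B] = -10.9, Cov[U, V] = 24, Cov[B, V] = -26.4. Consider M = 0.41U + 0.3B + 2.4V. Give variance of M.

variance of M = a²·variance of U + b²·variance of B + c²·variance of V + 2ab·Cov[U, B] + 2ac·Cov[U, V] + 2bc·Cov[B, V], with a = 0.41, b = 0.3, c = 2.4.
= 5.043 + 4.86 + 167.04 + (-2.6814) + 47.232 + (-38.016)
= 183.4776.

variance of M = 183.4776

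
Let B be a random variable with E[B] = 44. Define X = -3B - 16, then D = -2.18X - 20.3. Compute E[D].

E[X] = (-3)·44 + (-16) = -148.
E[D] = (-2.18)·(-148) + (-20.3) = 302.34.

E[D] = 302.34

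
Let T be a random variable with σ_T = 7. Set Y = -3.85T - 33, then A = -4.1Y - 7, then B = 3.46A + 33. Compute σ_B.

σ_Y = |-3.85|·7 = 26.95.
σ_A = |-4.1|·26.95 = 110.495.
σ_B = |3.46|·110.495 = 382.3127.

σ_B = 382.3127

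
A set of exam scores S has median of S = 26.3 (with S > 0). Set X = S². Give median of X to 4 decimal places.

S² is monotone on this domain, so median of X = square(26.3) = 691.69.

median of X = 691.69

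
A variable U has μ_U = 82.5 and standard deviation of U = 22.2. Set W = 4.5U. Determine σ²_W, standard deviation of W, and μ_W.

W = 4.5U is linear with a = 4.5, b = 0.
σ²_U = 22.2² = 492.84.
σ²_W = a²·σ²_U = 4.5²·492.84 = 9980.01.
standard deviation of W = |a|·standard deviation of U = |4.5|·22.2 = 99.9.
μ_W = a·μ_U + b = 4.5·82.5 = 371.25.

σ²_W = 9980.01, standard deviation of W = 99.9, μ_W = 371.25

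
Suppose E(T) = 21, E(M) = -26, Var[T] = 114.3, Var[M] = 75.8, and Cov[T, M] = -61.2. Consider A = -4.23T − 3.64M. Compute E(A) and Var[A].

E(A) = (-4.23)·E(T) + (-3.64)·E(M) = (-4.23)·21 + (-3.64)·(-26) = 5.81.
Var[A] = a²·Var[T] + b²·Var[M] + 2ab·Cov[T, M] with a = -4.23, b = -3.64.
= (-4.23)²·114.3 + (-3.64)²·75.8 + 2·(-4.23)·(-3.64)·(-61.2)
= 2045.15847 + 1004.31968 + (-1884.61728) = 1164.86087.

E(A) = 5.81, Var[A] = 1164.86087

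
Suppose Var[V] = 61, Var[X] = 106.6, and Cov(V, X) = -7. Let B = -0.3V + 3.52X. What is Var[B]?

Var[B] = a²·Var[V] + b²·Var[X] + 2ab·Cov(V, X) with a = -0.3, b = 3.52.
= (-0.3)²·61 + 3.52²·106.6 + 2·(-0.3)·3.52·(-7)
= 5.49 + 1320.81664 + 14.784 = 1341.09064.

Var[B] = 1341.09064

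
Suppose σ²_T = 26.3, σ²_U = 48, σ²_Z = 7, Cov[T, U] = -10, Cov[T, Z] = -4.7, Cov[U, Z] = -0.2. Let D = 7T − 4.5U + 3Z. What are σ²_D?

σ²_D = 2761.7

σ²_D = a²·σ²_T + b²·σ²_U + c²·σ²_Z + 2ab·Cov[T, U] + 2ac·Cov[T, Z] + 2bc·Cov[U, Z], with a = 7, b = -4.5, c = 3.
= 1288.7 + 972 + 63 + 630 + (-197.4) + 5.4
= 2761.7.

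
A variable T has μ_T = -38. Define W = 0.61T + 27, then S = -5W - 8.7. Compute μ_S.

μ_S = -27.8

μ_W = 0.61·(-38) + 27 = 3.82.
μ_S = (-5)·3.82 + (-8.7) = -27.8.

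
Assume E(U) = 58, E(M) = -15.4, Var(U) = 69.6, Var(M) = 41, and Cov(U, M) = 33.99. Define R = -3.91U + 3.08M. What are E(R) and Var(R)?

E(R) = (-3.91)·E(U) + 3.08·E(M) = (-3.91)·58 + 3.08·(-15.4) = -274.212.
Var(R) = a²·Var(U) + b²·Var(M) + 2ab·Cov(U, M) with a = -3.91, b = 3.08.
= (-3.91)²·69.6 + 3.08²·41 + 2·(-3.91)·3.08·33.99
= 1064.05176 + 388.9424 + (-818.669544) = 634.324616.

E(R) = -274.212, Var(R) = 634.324616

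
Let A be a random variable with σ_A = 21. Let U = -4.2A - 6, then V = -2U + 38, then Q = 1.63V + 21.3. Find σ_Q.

σ_Q = 287.532

σ_U = |-4.2|·21 = 88.2.
σ_V = |-2|·88.2 = 176.4.
σ_Q = |1.63|·176.4 = 287.532.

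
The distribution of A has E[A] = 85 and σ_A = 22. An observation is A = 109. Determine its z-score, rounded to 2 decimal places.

z = (A − E[A]) / σ_A = (109 − 85) / 22 ≈ 1.09.

z = 1.09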